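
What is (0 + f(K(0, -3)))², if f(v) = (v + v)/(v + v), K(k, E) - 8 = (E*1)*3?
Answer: 1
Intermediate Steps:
K(k, E) = 8 + 3*E (K(k, E) = 8 + (E*1)*3 = 8 + E*3 = 8 + 3*E)
f(v) = 1 (f(v) = (2*v)/((2*v)) = (2*v)*(1/(2*v)) = 1)
(0 + f(K(0, -3)))² = (0 + 1)² = 1² = 1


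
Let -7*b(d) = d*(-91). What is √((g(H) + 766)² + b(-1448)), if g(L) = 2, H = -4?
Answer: 10*√5710 ≈ 755.65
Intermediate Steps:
b(d) = 13*d (b(d) = -d*(-91)/7 = -(-13)*d = 13*d)
√((g(H) + 766)² + b(-1448)) = √((2 + 766)² + 13*(-1448)) = √(768² - 18824) = √(589824 - 18824) = √571000 = 10*√5710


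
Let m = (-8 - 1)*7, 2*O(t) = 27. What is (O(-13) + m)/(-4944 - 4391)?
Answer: 99/18670 ≈ 0.0053026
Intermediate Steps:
O(t) = 27/2 (O(t) = (½)*27 = 27/2)
m = -63 (m = -9*7 = -63)
(O(-13) + m)/(-4944 - 4391) = (27/2 - 63)/(-4944 - 4391) = -99/2/(-9335) = -99/2*(-1/9335) = 99/18670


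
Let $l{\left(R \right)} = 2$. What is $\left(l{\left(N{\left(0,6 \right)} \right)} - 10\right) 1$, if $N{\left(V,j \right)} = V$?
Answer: $-8$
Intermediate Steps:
$\left(l{\left(N{\left(0,6 \right)} \right)} - 10\right) 1 = \left(2 - 10\right) 1 = \left(-8\right) 1 = -8$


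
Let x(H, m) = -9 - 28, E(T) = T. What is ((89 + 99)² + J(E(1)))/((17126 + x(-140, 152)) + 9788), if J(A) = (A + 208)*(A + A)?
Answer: 35762/26877 ≈ 1.3306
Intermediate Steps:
x(H, m) = -37
J(A) = 2*A*(208 + A) (J(A) = (208 + A)*(2*A) = 2*A*(208 + A))
((89 + 99)² + J(E(1)))/((17126 + x(-140, 152)) + 9788) = ((89 + 99)² + 2*1*(208 + 1))/((17126 - 37) + 9788) = (188² + 2*1*209)/(17089 + 9788) = (35344 + 418)/26877 = 35762*(1/26877) = 35762/26877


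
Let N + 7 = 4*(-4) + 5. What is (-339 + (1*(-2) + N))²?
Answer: 128881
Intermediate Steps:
N = -18 (N = -7 + (4*(-4) + 5) = -7 + (-16 + 5) = -7 - 11 = -18)
(-339 + (1*(-2) + N))² = (-339 + (1*(-2) - 18))² = (-339 + (-2 - 18))² = (-339 - 20)² = (-359)² = 128881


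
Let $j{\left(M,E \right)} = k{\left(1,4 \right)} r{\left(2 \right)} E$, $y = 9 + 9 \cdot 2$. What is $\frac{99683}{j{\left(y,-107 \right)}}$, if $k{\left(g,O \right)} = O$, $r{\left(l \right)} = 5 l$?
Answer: $- \frac{99683}{4280} \approx -23.29$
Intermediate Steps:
$y = 27$ ($y = 9 + 18 = 27$)
$j{\left(M,E \right)} = 40 E$ ($j{\left(M,E \right)} = 4 \cdot 5 \cdot 2 E = 4 \cdot 10 E = 40 E$)
$\frac{99683}{j{\left(y,-107 \right)}} = \frac{99683}{40 \left(-107\right)} = \frac{99683}{-4280} = 99683 \left(- \frac{1}{4280}\right) = - \frac{99683}{4280}$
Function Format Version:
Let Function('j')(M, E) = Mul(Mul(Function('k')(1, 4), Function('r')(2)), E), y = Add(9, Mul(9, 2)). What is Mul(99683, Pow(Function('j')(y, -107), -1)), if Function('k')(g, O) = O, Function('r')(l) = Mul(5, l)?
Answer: Rational(-99683, 4280) ≈ -23.290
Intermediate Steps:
y = 27 (y = Add(9, 18) = 27)
Function('j')(M, E) = Mul(40, E) (Function('j')(M, E) = Mul(Mul(4, Mul(5, 2)), E) = Mul(Mul(4, 10), E) = Mul(40, E))
Mul(99683, Pow(Function('j')(y, -107), -1)) = Mul(99683, Pow(Mul(40, -107), -1)) = Mul(99683, Pow(-4280, -1)) = Mul(99683, Rational(-1, 4280)) = Rational(-99683, 4280)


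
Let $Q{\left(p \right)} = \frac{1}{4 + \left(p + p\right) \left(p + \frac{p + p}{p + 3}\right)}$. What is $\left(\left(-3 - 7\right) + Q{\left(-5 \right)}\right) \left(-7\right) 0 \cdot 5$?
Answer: $0$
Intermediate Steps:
$Q{\left(p \right)} = \frac{1}{4 + 2 p \left(p + \frac{2 p}{3 + p}\right)}$
$\left(\left(-3 - 7\right) + Q{\left(-5 \right)}\right) \left(-7\right) 0 \cdot 5 = \left(\left(-3 - 7\right) + \frac{3 - 5}{2 \left(6 + \left(-5\right)^{3} + 2 \left(-5\right) + 5 \left(-5\right)^{2}\right)}\right) \left(-7\right) 0 \cdot 5 = \left(-10 + \frac{1}{2} \frac{1}{6 - 125 - 10 + 5 \cdot 25} \left(-2\right)\right) \left(-7\right) 0 = \left(-10 + \frac{1}{2} \frac{1}{6 - 125 - 10 + 125} \left(-2\right)\right) \left(-7\right) 0 = \left(-10 + \frac{1}{2} \frac{1}{-4} \left(-2\right)\right) \left(-7\right) 0 = \left(-10 + \frac{1}{2} \left(- \frac{1}{4}\right) \left(-2\right)\right) \left(-7\right) 0 = \left(-10 + \frac{1}{4}\right) \left(-7\right) 0 = \left(- \frac{39}{4}\right) \left(-7\right) 0 = \frac{273}{4} \cdot 0 = 0$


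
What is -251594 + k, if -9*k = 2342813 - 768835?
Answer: -3838324/9 ≈ -4.2648e+5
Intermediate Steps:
k = -1573978/9 (k = -(2342813 - 768835)/9 = -1/9*1573978 = -1573978/9 ≈ -1.7489e+5)
-251594 + k = -251594 - 1573978/9 = -3838324/9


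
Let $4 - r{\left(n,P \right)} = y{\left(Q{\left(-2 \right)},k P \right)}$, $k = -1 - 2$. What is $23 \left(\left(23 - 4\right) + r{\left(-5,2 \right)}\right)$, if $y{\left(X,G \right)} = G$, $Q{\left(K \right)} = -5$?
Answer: $667$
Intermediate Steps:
$k = -3$ ($k = -1 - 2 = -3$)
$r{\left(n,P \right)} = 4 + 3 P$ ($r{\left(n,P \right)} = 4 - - 3 P = 4 + 3 P$)
$23 \left(\left(23 - 4\right) + r{\left(-5,2 \right)}\right) = 23 \left(\left(23 - 4\right) + \left(4 + 3 \cdot 2\right)\right) = 23 \left(\left(23 - 4\right) + \left(4 + 6\right)\right) = 23 \left(19 + 10\right) = 23 \cdot 29 = 667$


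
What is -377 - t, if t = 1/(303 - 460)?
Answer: -59188/157 ≈ -376.99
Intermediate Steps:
t = -1/157 (t = 1/(-157) = -1/157 ≈ -0.0063694)
-377 - t = -377 - 1*(-1/157) = -377 + 1/157 = -59188/157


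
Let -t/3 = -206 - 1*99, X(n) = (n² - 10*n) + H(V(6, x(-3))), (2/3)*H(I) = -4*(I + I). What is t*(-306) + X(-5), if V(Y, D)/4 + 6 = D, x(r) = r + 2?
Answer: -279579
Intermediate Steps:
x(r) = 2 + r
V(Y, D) = -24 + 4*D
H(I) = -12*I (H(I) = 3*(-4*(I + I))/2 = 3*(-8*I)/2 = -12*I)
X(n) = 336 + n² - 10*n (X(n) = (n² - 10*n) - 12*(-24 + 4*(2 - 3)) = (n² - 10*n) - 12*(-24 + 4*(-1)) = (n² - 10*n) - 12*(-24 - 4) = (n² - 10*n) - 12*(-28) = (n² - 10*n) + 336 = 336 + n² - 10*n)
t = 915 (t = -3*(-206 - 1*99) = -3*(-206 - 99) = -3*(-305) = 915)
t*(-306) + X(-5) = 915*(-306) + (336 + (-5)² - 10*(-5)) = -279990 + (336 + 25 + 50) = -279990 + 411 = -279579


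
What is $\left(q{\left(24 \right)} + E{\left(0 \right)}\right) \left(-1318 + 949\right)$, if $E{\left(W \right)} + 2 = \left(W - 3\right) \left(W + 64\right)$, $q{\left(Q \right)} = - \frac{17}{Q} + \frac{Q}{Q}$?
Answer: $\frac{571827}{8} \approx 71478.0$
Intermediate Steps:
$q{\left(Q \right)} = 1 - \frac{17}{Q}$ ($q{\left(Q \right)} = - \frac{17}{Q} + 1 = 1 - \frac{17}{Q}$)
$E{\left(W \right)} = -2 + \left(-3 + W\right) \left(64 + W\right)$ ($E{\left(W \right)} = -2 + \left(W - 3\right) \left(W + 64\right) = -2 + \left(-3 + W\right) \left(64 + W\right)$)
$\left(q{\left(24 \right)} + E{\left(0 \right)}\right) \left(-1318 + 949\right) = \left(\frac{-17 + 24}{24} + \left(-194 + 0^{2} + 61 \cdot 0\right)\right) \left(-1318 + 949\right) = \left(\frac{1}{24} \cdot 7 + \left(-194 + 0 + 0\right)\right) \left(-369\right) = \left(\frac{7}{24} - 194\right) \left(-369\right) = \left(- \frac{4649}{24}\right) \left(-369\right) = \frac{571827}{8}$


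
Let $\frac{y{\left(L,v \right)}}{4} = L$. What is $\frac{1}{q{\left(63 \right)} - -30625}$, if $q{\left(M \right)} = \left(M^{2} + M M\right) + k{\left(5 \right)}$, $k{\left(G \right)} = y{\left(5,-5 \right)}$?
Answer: $\frac{1}{38583} \approx 2.5918 \cdot 10^{-5}$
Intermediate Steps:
$y{\left(L,v \right)} = 4 L$
$k{\left(G \right)} = 20$ ($k{\left(G \right)} = 4 \cdot 5 = 20$)
$q{\left(M \right)} = 20 + 2 M^{2}$ ($q{\left(M \right)} = \left(M^{2} + M M\right) + 20 = \left(M^{2} + M^{2}\right) + 20 = 2 M^{2} + 20 = 20 + 2 M^{2}$)
$\frac{1}{q{\left(63 \right)} - -30625} = \frac{1}{\left(20 + 2 \cdot 63^{2}\right) - -30625} = \frac{1}{\left(20 + 2 \cdot 3969\right) + 30625} = \frac{1}{\left(20 + 7938\right) + 30625} = \frac{1}{7958 + 30625} = \frac{1}{38583}$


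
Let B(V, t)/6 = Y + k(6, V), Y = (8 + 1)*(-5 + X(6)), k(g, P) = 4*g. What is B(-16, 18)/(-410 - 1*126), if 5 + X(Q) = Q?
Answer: 9/67 ≈ 0.13433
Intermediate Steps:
X(Q) = -5 + Q
Y = -36 (Y = (8 + 1)*(-5 + (-5 + 6)) = 9*(-5 + 1) = 9*(-4) = -36)
B(V, t) = -72 (B(V, t) = 6*(-36 + 4*6) = 6*(-36 + 24) = 6*(-12) = -72)
B(-16, 18)/(-410 - 1*126) = -72/(-410 - 1*126) = -72/(-410 - 126) = -72/(-536) = -72*(-1/536) = 9/67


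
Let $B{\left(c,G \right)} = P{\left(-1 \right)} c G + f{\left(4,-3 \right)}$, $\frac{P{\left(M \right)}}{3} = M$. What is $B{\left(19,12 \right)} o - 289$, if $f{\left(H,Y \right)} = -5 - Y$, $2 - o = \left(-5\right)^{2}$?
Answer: $15489$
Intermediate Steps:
$o = -23$ ($o = 2 - \left(-5\right)^{2} = 2 - 25 = -23$)
$P{\left(M \right)} = 3 M$
$B{\left(c,G \right)} = -2 - 3 G c$ ($B{\left(c,G \right)} = 3 \left(-1\right) c G - 2 = - 3 c G + \left(-5 + 3\right) = - 3 G c - 2 = -2 - 3 G c$)
$B{\left(19,12 \right)} o - 289 = \left(-2 - 36 \cdot 19\right) \left(-23\right) - 289 = \left(-2 - 684\right) \left(-23\right) - 289 = \left(-686\right) \left(-23\right) - 289 = 15778 - 289 = 15489$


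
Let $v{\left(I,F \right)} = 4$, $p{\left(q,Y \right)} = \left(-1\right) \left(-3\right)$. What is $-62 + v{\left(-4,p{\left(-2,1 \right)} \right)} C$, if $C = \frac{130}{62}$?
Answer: $- \frac{1662}{31} \approx -53.613$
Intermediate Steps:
$p{\left(q,Y \right)} = 3$
$C = \frac{65}{31}$ ($C = 130 \cdot \frac{1}{62} = \frac{65}{31} \approx 2.0968$)
$-62 + v{\left(-4,p{\left(-2,1 \right)} \right)} C = -62 + 4 \cdot \frac{65}{31} = -62 + \frac{260}{31} = - \frac{1662}{31}$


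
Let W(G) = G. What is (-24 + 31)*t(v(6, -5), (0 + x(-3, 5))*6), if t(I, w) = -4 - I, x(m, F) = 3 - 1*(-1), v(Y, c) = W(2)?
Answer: -42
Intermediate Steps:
v(Y, c) = 2
x(m, F) = 4 (x(m, F) = 3 + 1 = 4)
(-24 + 31)*t(v(6, -5), (0 + x(-3, 5))*6) = (-24 + 31)*(-4 - 1*2) = 7*(-4 - 2) = 7*(-6) = -42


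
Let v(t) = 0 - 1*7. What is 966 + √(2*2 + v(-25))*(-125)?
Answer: 966 - 125*I*√3 ≈ 966.0 - 216.51*I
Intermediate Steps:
v(t) = -7 (v(t) = 0 - 7 = -7)
966 + √(2*2 + v(-25))*(-125) = 966 + √(2*2 - 7)*(-125) = 966 + √(4 - 7)*(-125) = 966 + √(-3)*(-125) = 966 + (I*√3)*(-125) = 966 - 125*I*√3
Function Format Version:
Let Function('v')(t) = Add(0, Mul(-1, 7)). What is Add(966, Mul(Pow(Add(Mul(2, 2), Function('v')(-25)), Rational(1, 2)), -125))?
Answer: Add(966, Mul(-125, I, Pow(3, Rational(1, 2)))) ≈ Add(966.00, Mul(-216.51, I))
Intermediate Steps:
Function('v')(t) = -7 (Function('v')(t) = Add(0, -7) = -7)
Add(966, Mul(Pow(Add(Mul(2, 2), Function('v')(-25)), Rational(1, 2)), -125)) = Add(966, Mul(Pow(Add(Mul(2, 2), -7), Rational(1, 2)), -125)) = Add(966, Mul(Pow(Add(4, -7), Rational(1, 2)), -125)) = Add(966, Mul(Pow(-3, Rational(1, 2)), -125)) = Add(966, Mul(Mul(I, Pow(3, Rational(1, 2))), -125)) = Add(966, Mul(-125, I, Pow(3, Rational(1, 2))))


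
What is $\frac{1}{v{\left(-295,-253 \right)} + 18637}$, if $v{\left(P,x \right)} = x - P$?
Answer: $\frac{1}{18679} \approx 5.3536 \cdot 10^{-5}$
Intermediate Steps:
$\frac{1}{v{\left(-295,-253 \right)} + 18637} = \frac{1}{\left(-253 - -295\right) + 18637} = \frac{1}{\left(-253 + 295\right) + 18637} = \frac{1}{42 + 18637} = \frac{1}{18679}$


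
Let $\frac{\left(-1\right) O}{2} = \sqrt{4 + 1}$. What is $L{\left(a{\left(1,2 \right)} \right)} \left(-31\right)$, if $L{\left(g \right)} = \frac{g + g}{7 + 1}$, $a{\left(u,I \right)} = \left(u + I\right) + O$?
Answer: $- \frac{93}{4} + \frac{31 \sqrt{5}}{2} \approx 11.409$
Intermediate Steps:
$O = - 2 \sqrt{5}$ ($O = - 2 \sqrt{4 + 1} = - 2 \sqrt{5} \approx -4.4721$)
$a{\left(u,I \right)} = I + u - 2 \sqrt{5}$ ($a{\left(u,I \right)} = \left(u + I\right) - 2 \sqrt{5} = \left(I + u\right) - 2 \sqrt{5} = I + u - 2 \sqrt{5}$)
$L{\left(g \right)} = \frac{g}{4}$ ($L{\left(g \right)} = \frac{2 g}{8} = 2 g \frac{1}{8} = \frac{g}{4}$)
$L{\left(a{\left(1,2 \right)} \right)} \left(-31\right) = \frac{2 + 1 - 2 \sqrt{5}}{4} \left(-31\right) = \frac{3 - 2 \sqrt{5}}{4} \left(-31\right) = \left(\frac{3}{4} - \frac{\sqrt{5}}{2}\right) \left(-31\right) = - \frac{93}{4} + \frac{31 \sqrt{5}}{2}$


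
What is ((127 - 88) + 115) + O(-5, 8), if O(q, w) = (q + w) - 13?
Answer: 144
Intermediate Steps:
O(q, w) = -13 + q + w
((127 - 88) + 115) + O(-5, 8) = ((127 - 88) + 115) + (-13 - 5 + 8) = (39 + 115) - 10 = 154 - 10 = 144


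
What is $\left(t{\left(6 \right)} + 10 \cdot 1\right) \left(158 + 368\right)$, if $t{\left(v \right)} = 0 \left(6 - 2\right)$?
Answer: $5260$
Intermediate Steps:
$t{\left(v \right)} = 0$ ($t{\left(v \right)} = 0 \cdot 4 = 0$)
$\left(t{\left(6 \right)} + 10 \cdot 1\right) \left(158 + 368\right) = \left(0 + 10 \cdot 1\right) \left(158 + 368\right) = \left(0 + 10\right) 526 = 10 \cdot 526 = 5260$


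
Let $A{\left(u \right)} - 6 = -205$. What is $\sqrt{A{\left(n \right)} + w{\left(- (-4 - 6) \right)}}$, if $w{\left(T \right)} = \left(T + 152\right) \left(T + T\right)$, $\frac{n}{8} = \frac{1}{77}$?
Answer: $\sqrt{3041} \approx 55.145$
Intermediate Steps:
$n = \frac{8}{77} \approx 0.1039$
$A{\left(u \right)} = -199$ ($A{\left(u \right)} = 6 - 205 = -199$)
$w{\left(T \right)} = 2 T \left(152 + T\right)$ ($w{\left(T \right)} = \left(152 + T\right) 2 T = 2 T \left(152 + T\right)$)
$\sqrt{A{\left(n \right)} + w{\left(- (-4 - 6) \right)}} = \sqrt{-199 + 2 \left(- (-4 - 6)\right) \left(152 - \left(-4 - 6\right)\right)} = \sqrt{-199 + 2 \left(\left(-1\right) \left(-10\right)\right) \left(152 - -10\right)} = \sqrt{-199 + 2 \cdot 10 \left(152 + 10\right)} = \sqrt{-199 + 2 \cdot 10 \cdot 162} = \sqrt{-199 + 3240} = \sqrt{3041}$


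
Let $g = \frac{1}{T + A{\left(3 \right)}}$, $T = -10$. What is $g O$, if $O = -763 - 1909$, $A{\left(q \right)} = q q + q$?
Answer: $-1336$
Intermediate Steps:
$A{\left(q \right)} = q + q^{2}$ ($A{\left(q \right)} = q^{2} + q = q + q^{2}$)
$g = \frac{1}{2}$ ($g = \frac{1}{-10 + 3 \left(1 + 3\right)} = \frac{1}{-10 + 3 \cdot 4} = \frac{1}{-10 + 12} = \frac{1}{2} \approx 0.5$)
$O = -2672$
$g O = \frac{1}{2} \left(-2672\right) = -1336$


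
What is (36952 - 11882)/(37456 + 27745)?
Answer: 25070/65201 ≈ 0.38450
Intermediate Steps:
(36952 - 11882)/(37456 + 27745) = 25070/65201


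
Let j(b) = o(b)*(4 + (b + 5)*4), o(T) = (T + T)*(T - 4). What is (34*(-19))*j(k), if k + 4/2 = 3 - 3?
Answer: -248064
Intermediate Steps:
k = -2 (k = -2 + (3 - 3) = -2 + 0 = -2)
o(T) = 2*T*(-4 + T) (o(T) = (2*T)*(-4 + T) = 2*T*(-4 + T))
j(b) = 2*b*(-4 + b)*(24 + 4*b) (j(b) = (2*b*(-4 + b))*(4 + (b + 5)*4) = (2*b*(-4 + b))*(4 + (5 + b)*4) = (2*b*(-4 + b))*(4 + (20 + 4*b)) = (2*b*(-4 + b))*(24 + 4*b) = 2*b*(-4 + b)*(24 + 4*b))
(34*(-19))*j(k) = (34*(-19))*(8*(-2)*(-4 - 2)*(6 - 2)) = -5168*(-2)*(-6)*4 = -646*384 = -248064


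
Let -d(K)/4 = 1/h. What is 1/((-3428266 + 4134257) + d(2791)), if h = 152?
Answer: 38/26827657 ≈ 1.4164e-6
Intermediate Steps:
d(K) = -1/38 (d(K) = -4/152 = -4*1/152 = -1/38)
1/((-3428266 + 4134257) + d(2791)) = 1/((-3428266 + 4134257) - 1/38) = 1/(705991 - 1/38) = 1/(26827657/38) = 38/26827657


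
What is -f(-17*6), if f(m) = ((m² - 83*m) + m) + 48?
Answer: -18816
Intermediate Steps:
f(m) = 48 + m² - 82*m (f(m) = (m² - 82*m) + 48 = 48 + m² - 82*m)
-f(-17*6) = -(48 + (-17*6)² - (-1394)*6) = -(48 + (-102)² - 82*(-102)) = -(48 + 10404 + 8364) = -1*18816 = -18816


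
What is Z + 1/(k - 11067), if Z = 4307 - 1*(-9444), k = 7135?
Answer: 54068931/3932 ≈ 13751.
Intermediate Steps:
Z = 13751 (Z = 4307 + 9444 = 13751)
Z + 1/(k - 11067) = 13751 + 1/(7135 - 11067) = 13751 + 1/(-3932) = 13751 - 1/3932 = 54068931/3932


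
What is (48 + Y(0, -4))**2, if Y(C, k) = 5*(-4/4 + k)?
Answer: 529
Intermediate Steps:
Y(C, k) = -5 + 5*k (Y(C, k) = 5*(-4*1/4 + k) = 5*(-1 + k) = -5 + 5*k)
(48 + Y(0, -4))**2 = (48 + (-5 + 5*(-4)))**2 = (48 + (-5 - 20))**2 = (48 - 25)**2 = 23**2 = 529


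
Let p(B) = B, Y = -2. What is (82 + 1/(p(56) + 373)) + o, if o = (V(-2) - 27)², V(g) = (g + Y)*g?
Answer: 190048/429 ≈ 443.00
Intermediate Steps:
V(g) = g*(-2 + g) (V(g) = (g - 2)*g = (-2 + g)*g = g*(-2 + g))
o = 361 (o = (-2*(-2 - 2) - 27)² = (-2*(-4) - 27)² = (8 - 27)² = (-19)² = 361)
(82 + 1/(p(56) + 373)) + o = (82 + 1/(56 + 373)) + 361 = (82 + 1/429) + 361 = 35179/429 + 361 = 190048/429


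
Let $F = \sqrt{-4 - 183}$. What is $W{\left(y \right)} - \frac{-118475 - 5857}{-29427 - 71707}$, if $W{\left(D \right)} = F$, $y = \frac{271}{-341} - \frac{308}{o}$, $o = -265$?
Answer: $- \frac{62166}{50567} + i \sqrt{187} \approx -1.2294 + 13.675 i$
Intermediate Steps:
$y = \frac{33213}{90365}$ ($y = \frac{271}{-341} - \frac{308}{-265} = 271 \left(- \frac{1}{341}\right) - - \frac{308}{265} = - \frac{271}{341} + \frac{308}{265} = \frac{33213}{90365} \approx 0.36754$)
$F = i \sqrt{187}$ ($F = \sqrt{-187} = i \sqrt{187} \approx 13.675 i$)
$W{\left(D \right)} = i \sqrt{187}$
$W{\left(y \right)} - \frac{-118475 - 5857}{-29427 - 71707} = i \sqrt{187} - \frac{-118475 - 5857}{-29427 - 71707} = i \sqrt{187} - - \frac{124332}{-101134} = i \sqrt{187} - \left(-124332\right) \left(- \frac{1}{101134}\right) = i \sqrt{187} - \frac{62166}{50567} = - \frac{62166}{50567} + i \sqrt{187}$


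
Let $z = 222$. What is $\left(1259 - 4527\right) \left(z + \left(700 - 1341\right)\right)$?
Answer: $1369292$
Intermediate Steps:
$\left(1259 - 4527\right) \left(z + \left(700 - 1341\right)\right) = \left(1259 - 4527\right) \left(222 + \left(700 - 1341\right)\right) = - 3268 \left(222 - 641\right) = \left(-3268\right) \left(-419\right) = 1369292$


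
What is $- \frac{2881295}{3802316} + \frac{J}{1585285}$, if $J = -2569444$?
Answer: $- \frac{14337511776379}{6027754520060} \approx -2.3786$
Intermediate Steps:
$- \frac{2881295}{3802316} + \frac{J}{1585285} = - \frac{2881295}{3802316} - \frac{2569444}{1585285} = - \frac{14337511776379}{6027754520060}$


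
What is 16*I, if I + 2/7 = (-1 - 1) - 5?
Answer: -816/7 ≈ -116.57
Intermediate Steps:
I = -51/7 (I = -2/7 + ((-1 - 1) - 5) = -2/7 + (-2 - 5) = -2/7 - 7 = -51/7 ≈ -7.2857)
16*I = 16*(-51/7) = -816/7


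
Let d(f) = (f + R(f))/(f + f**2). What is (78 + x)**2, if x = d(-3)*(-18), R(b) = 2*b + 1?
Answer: 10404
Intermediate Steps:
R(b) = 1 + 2*b
d(f) = (1 + 3*f)/(f + f**2) (d(f) = (f + (1 + 2*f))/(f + f**2) = (1 + 3*f)/(f + f**2))
x = 24 (x = ((1 + 3*(-3))/((-3)*(1 - 3)))*(-18) = -1/3*(1 - 9)/(-2)*(-18) = -1/3*(-1/2)*(-8)*(-18) = -4/3*(-18) = 24)
(78 + x)**2 = (78 + 24)**2 = 102**2 = 10404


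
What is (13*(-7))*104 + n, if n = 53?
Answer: -9411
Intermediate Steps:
(13*(-7))*104 + n = (13*(-7))*104 + 53 = -91*104 + 53 = -9464 + 53 = -9411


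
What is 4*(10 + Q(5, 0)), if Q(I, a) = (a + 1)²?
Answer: 44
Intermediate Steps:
Q(I, a) = (1 + a)²
4*(10 + Q(5, 0)) = 4*(10 + (1 + 0)²) = 4*(10 + 1²) = 4*(10 + 1) = 4*11 = 44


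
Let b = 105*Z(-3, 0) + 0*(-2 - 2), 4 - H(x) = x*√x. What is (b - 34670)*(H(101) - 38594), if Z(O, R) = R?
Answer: 1337915300 + 3501670*√101 ≈ 1.3731e+9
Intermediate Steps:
H(x) = 4 - x^(3/2) (H(x) = 4 - x*√x = 4 - x^(3/2))
b = 0 (b = 105*0 + 0*(-2 - 2) = 0 + 0*(-4) = 0 + 0 = 0)
(b - 34670)*(H(101) - 38594) = (0 - 34670)*((4 - 101^(3/2)) - 38594) = -34670*((4 - 101*√101) - 38594) = -34670*(-38590 - 101*√101) = 1337915300 + 3501670*√101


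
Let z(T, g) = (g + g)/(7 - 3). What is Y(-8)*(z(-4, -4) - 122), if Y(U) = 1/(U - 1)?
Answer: 124/9 ≈ 13.778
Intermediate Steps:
z(T, g) = g/2 (z(T, g) = (2*g)/4 = (2*g)*(1/4) = g/2)
Y(U) = 1/(-1 + U)
Y(-8)*(z(-4, -4) - 122) = ((1/2)*(-4) - 122)/(-1 - 8) = (-2 - 122)/(-9) = -1/9*(-124) = 124/9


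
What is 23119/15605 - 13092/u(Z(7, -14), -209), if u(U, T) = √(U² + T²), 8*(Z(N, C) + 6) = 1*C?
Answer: 23119/15605 - 52368*√699857/699857 ≈ -61.117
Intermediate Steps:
Z(N, C) = -6 + C/8 (Z(N, C) = -6 + (1*C)/8 = -6 + C/8)
u(U, T) = √(T² + U²)
23119/15605 - 13092/u(Z(7, -14), -209) = 23119/15605 - 13092/√((-209)² + (-6 + (⅛)*(-14))²) = 23119*(1/15605) - 13092/√(43681 + (-6 - 7/4)²) = 23119/15605 - 13092/√(43681 + (-31/4)²) = 23119/15605 - 13092/√(43681 + 961/16) = 23119/15605 - 13092*4*√699857/699857 = 23119/15605 - 52368*√699857/699857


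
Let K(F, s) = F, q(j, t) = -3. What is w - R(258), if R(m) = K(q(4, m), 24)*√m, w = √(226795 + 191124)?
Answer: √417919 + 3*√258 ≈ 694.65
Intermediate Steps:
w = √417919 ≈ 646.47
R(m) = -3*√m
w - R(258) = √417919 - (-3)*√258 = √417919 + 3*√258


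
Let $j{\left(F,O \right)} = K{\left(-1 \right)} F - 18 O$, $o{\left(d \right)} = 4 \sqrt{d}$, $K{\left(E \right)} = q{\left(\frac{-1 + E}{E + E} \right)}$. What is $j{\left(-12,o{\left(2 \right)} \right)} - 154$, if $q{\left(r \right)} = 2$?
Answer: $-178 - 72 \sqrt{2} \approx -279.82$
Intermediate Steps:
$K{\left(E \right)} = 2$
$j{\left(F,O \right)} = - 18 O + 2 F$ ($j{\left(F,O \right)} = 2 F - 18 O = - 18 O + 2 F$)
$j{\left(-12,o{\left(2 \right)} \right)} - 154 = \left(- 18 \cdot 4 \sqrt{2} + 2 \left(-12\right)\right) - 154 = \left(- 72 \sqrt{2} - 24\right) - 154 = \left(-24 - 72 \sqrt{2}\right) - 154 = -178 - 72 \sqrt{2}$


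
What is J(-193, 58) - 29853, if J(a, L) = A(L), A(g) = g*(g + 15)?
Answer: -25619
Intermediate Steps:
A(g) = g*(15 + g)
J(a, L) = L*(15 + L)
J(-193, 58) - 29853 = 58*(15 + 58) - 29853 = 58*73 - 29853 = 4234 - 29853 = -25619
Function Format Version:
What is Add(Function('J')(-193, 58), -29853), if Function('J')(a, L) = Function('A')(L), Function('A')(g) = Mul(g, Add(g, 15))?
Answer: -25619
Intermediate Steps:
Function('A')(g) = Mul(g, Add(15, g))
Function('J')(a, L) = Mul(L, Add(15, L))
Add(Function('J')(-193, 58), -29853) = Add(Mul(58, Add(15, 58)), -29853) = Add(Mul(58, 73), -29853) = Add(4234, -29853) = -25619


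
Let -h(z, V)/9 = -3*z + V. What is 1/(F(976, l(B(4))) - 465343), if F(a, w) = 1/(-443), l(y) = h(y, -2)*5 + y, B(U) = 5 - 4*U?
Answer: -443/206146950 ≈ -2.1490e-6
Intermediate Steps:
h(z, V) = -9*V + 27*z (h(z, V) = -9*(-3*z + V) = -9*(V - 3*z) = -9*V + 27*z)
l(y) = 90 + 136*y (l(y) = (-9*(-2) + 27*y)*5 + y = (18 + 27*y)*5 + y = (90 + 135*y) + y = 90 + 136*y)
F(a, w) = -1/443
1/(F(976, l(B(4))) - 465343) = 1/(-1/443 - 465343) = 1/(-206146950/443) = -443/206146950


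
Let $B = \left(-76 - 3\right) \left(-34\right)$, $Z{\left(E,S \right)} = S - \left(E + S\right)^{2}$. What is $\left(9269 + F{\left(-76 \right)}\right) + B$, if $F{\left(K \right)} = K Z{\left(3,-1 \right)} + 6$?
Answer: $12341$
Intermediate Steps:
$F{\left(K \right)} = 6 - 5 K$ ($F{\left(K \right)} = K \left(-1 - \left(3 - 1\right)^{2}\right) + 6 = K \left(-1 - 2^{2}\right) + 6 = K \left(-1 - 4\right) + 6 = K \left(-5\right) + 6 = - 5 K + 6 = 6 - 5 K$)
$B = 2686$ ($B = \left(-79\right) \left(-34\right) = 2686$)
$\left(9269 + F{\left(-76 \right)}\right) + B = \left(9269 + \left(6 - -380\right)\right) + 2686 = \left(9269 + \left(6 + 380\right)\right) + 2686 = \left(9269 + 386\right) + 2686 = 9655 + 2686 = 12341$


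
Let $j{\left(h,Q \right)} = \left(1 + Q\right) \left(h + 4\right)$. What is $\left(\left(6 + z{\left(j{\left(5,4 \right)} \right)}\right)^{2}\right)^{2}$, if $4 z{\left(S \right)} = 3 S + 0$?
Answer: $\frac{639128961}{256} \approx 2.4966 \cdot 10^{6}$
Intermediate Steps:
$j{\left(h,Q \right)} = \left(1 + Q\right) \left(4 + h\right)$
$z{\left(S \right)} = \frac{3 S}{4}$ ($z{\left(S \right)} = \frac{3 S + 0}{4} = \frac{3 S}{4}$)
$\left(\left(6 + z{\left(j{\left(5,4 \right)} \right)}\right)^{2}\right)^{2} = \left(\left(6 + \frac{3 \left(4 + 5 + 4 \cdot 4 + 4 \cdot 5\right)}{4}\right)^{2}\right)^{2} = \left(\left(6 + \frac{3 \left(4 + 5 + 16 + 20\right)}{4}\right)^{2}\right)^{2} = \left(\left(6 + \frac{3}{4} \cdot 45\right)^{2}\right)^{2} = \left(\left(6 + \frac{135}{4}\right)^{2}\right)^{2} = \left(\left(\frac{159}{4}\right)^{2}\right)^{2} = \left(\frac{25281}{16}\right)^{2} = \frac{639128961}{256}$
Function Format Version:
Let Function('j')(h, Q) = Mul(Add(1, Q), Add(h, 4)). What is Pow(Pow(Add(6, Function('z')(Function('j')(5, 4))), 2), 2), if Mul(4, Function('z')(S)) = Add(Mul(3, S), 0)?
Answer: Rational(639128961, 256) ≈ 2.4966e+6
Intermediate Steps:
Function('j')(h, Q) = Mul(Add(1, Q), Add(4, h))
Function('z')(S) = Mul(Rational(3, 4), S) (Function('z')(S) = Mul(Rational(1, 4), Add(Mul(3, S), 0)) = Mul(Rational(1, 4), Mul(3, S)) = Mul(Rational(3, 4), S))
Pow(Pow(Add(6, Function('z')(Function('j')(5, 4))), 2), 2) = Pow(Pow(Add(6, Mul(Rational(3, 4), Add(4, 5, Mul(4, 4), Mul(4, 5)))), 2), 2) = Pow(Pow(Add(6, Mul(Rational(3, 4), Add(4, 5, 16, 20))), 2), 2) = Pow(Pow(Add(6, Mul(Rational(3, 4), 45)), 2), 2) = Pow(Pow(Add(6, Rational(135, 4)), 2), 2) = Pow(Pow(Rational(159, 4), 2), 2) = Pow(Rational(25281, 16), 2) = Rational(639128961, 256)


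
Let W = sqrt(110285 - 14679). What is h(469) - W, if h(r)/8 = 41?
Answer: 328 - sqrt(95606) ≈ 18.798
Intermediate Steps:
h(r) = 328 (h(r) = 8*41 = 328)
W = sqrt(95606) ≈ 309.20
h(469) - W = 328 - sqrt(95606)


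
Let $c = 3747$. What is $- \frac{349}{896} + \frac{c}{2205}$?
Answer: $\frac{123227}{94080} \approx 1.3098$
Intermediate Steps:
$- \frac{349}{896} + \frac{c}{2205} = - \frac{349}{896} + \frac{3747}{2205} = \left(-349\right) \frac{1}{896} + 3747 \cdot \frac{1}{2205} = - \frac{349}{896} + \frac{1249}{735} = \frac{123227}{94080}$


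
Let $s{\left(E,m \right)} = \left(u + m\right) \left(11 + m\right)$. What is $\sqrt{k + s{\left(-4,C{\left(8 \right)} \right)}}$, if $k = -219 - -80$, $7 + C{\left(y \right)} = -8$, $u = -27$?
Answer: $\sqrt{29} \approx 5.3852$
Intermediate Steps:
$C{\left(y \right)} = -15$ ($C{\left(y \right)} = -7 - 8 = -15$)
$s{\left(E,m \right)} = \left(-27 + m\right) \left(11 + m\right)$
$k = -139$ ($k = -219 + 80 = -139$)
$\sqrt{k + s{\left(-4,C{\left(8 \right)} \right)}} = \sqrt{-139 - \left(57 - 225\right)} = \sqrt{-139 + \left(-297 + 225 + 240\right)} = \sqrt{-139 + 168} = \sqrt{29}$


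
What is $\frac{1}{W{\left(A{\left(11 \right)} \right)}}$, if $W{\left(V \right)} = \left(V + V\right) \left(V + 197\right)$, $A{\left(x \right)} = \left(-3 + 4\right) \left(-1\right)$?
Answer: $- \frac{1}{392} \approx -0.002551$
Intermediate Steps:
$A{\left(x \right)} = -1$ ($A{\left(x \right)} = 1 \left(-1\right) = -1$)
$W{\left(V \right)} = 2 V \left(197 + V\right)$
$\frac{1}{W{\left(A{\left(11 \right)} \right)}} = \frac{1}{2 \left(-1\right) \left(197 - 1\right)} = \frac{1}{2 \left(-1\right) 196} = \frac{1}{-392} = - \frac{1}{392}$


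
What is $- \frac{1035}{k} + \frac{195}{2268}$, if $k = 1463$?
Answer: $- \frac{98195}{158004} \approx -0.62147$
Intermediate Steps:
$- \frac{1035}{k} + \frac{195}{2268} = - \frac{1035}{1463} + \frac{195}{2268} = \left(-1035\right) \frac{1}{1463} + 195 \cdot \frac{1}{2268} = - \frac{1035}{1463} + \frac{65}{756} = - \frac{98195}{158004}$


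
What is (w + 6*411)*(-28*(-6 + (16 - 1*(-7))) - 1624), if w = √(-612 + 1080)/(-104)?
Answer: -5178600 + 1575*√13/13 ≈ -5.1782e+6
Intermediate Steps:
w = -3*√13/52 (w = √468*(-1/104) = (6*√13)*(-1/104) = -3*√13/52 ≈ -0.20801)
(w + 6*411)*(-28*(-6 + (16 - 1*(-7))) - 1624) = (-3*√13/52 + 6*411)*(-28*(-6 + (16 - 1*(-7))) - 1624) = (-3*√13/52 + 2466)*(-28*(-6 + (16 + 7)) - 1624) = (2466 - 3*√13/52)*(-28*(-6 + 23) - 1624) = (2466 - 3*√13/52)*(-28*17 - 1624) = (2466 - 3*√13/52)*(-476 - 1624) = (2466 - 3*√13/52)*(-2100) = -5178600 + 1575*√13/13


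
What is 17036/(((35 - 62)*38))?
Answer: -8518/513 ≈ -16.604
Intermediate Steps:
17036/(((35 - 62)*38)) = 17036/((-27*38)) = 17036/(-1026) = 17036*(-1/1026) = -8518/513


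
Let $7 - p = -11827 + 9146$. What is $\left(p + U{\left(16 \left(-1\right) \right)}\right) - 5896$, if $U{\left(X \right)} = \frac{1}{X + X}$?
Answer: $- \frac{102657}{32} \approx -3208.0$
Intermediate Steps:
$p = 2688$ ($p = 7 - \left(-11827 + 9146\right) = 7 - -2681 = 7 + 2681 = 2688$)
$U{\left(X \right)} = \frac{1}{2 X}$
$\left(p + U{\left(16 \left(-1\right) \right)}\right) - 5896 = \left(2688 + \frac{1}{2 \cdot 16 \left(-1\right)}\right) - 5896 = \left(2688 + \frac{1}{2 \left(-16\right)}\right) - 5896 = \left(2688 + \frac{1}{2} \left(- \frac{1}{16}\right)\right) - 5896 = \left(2688 - \frac{1}{32}\right) - 5896 = \frac{86015}{32} - 5896 = - \frac{102657}{32}$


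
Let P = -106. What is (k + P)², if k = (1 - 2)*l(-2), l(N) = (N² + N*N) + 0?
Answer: 12996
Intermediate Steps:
l(N) = 2*N² (l(N) = (N² + N²) + 0 = 2*N² + 0 = 2*N²)
k = -8 (k = (1 - 2)*(2*(-2)²) = -2*4 = -1*8 = -8)
(k + P)² = (-8 - 106)² = (-114)² = 12996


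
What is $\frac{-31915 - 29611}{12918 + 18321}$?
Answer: $- \frac{61526}{31239} \approx -1.9695$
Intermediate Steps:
$\frac{-31915 - 29611}{12918 + 18321} = - \frac{61526}{31239}$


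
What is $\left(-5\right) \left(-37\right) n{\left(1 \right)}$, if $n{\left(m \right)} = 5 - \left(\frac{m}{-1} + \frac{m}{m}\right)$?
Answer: $925$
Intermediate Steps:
$n{\left(m \right)} = 4 + m$ ($n{\left(m \right)} = 5 - \left(m \left(-1\right) + 1\right) = 5 - \left(- m + 1\right) = 5 - \left(1 - m\right) = 5 + \left(-1 + m\right) = 4 + m$)
$\left(-5\right) \left(-37\right) n{\left(1 \right)} = \left(-5\right) \left(-37\right) \left(4 + 1\right) = 185 \cdot 5 = 925$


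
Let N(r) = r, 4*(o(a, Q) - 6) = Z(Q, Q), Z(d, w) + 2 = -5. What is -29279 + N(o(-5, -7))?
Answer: -117099/4 ≈ -29275.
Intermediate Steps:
Z(d, w) = -7 (Z(d, w) = -2 - 5 = -7)
o(a, Q) = 17/4 (o(a, Q) = 6 + (1/4)*(-7) = 6 - 7/4 = 17/4)
-29279 + N(o(-5, -7)) = -29279 + 17/4 = -117099/4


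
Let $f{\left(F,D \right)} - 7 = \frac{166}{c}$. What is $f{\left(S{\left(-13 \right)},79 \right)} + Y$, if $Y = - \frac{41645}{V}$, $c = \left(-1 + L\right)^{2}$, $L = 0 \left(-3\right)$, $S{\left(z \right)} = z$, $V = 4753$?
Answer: $\frac{780624}{4753} \approx 164.24$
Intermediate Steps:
$L = 0$
$c = 1$ ($c = \left(-1 + 0\right)^{2} = \left(-1\right)^{2} = 1$)
$f{\left(F,D \right)} = 173$ ($f{\left(F,D \right)} = 7 + \frac{166}{1} = 7 + 166 \cdot 1 = 7 + 166 = 173$)
$Y = - \frac{41645}{4753} \approx -8.7618$
$f{\left(S{\left(-13 \right)},79 \right)} + Y = 173 - \frac{41645}{4753} = \frac{780624}{4753}$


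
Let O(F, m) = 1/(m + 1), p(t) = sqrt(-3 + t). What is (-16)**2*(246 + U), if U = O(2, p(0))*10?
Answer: 512*(-128*I + 123*sqrt(3))/(sqrt(3) - I) ≈ 63616.0 - 1108.5*I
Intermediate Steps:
O(F, m) = 1/(1 + m)
U = 10/(1 + I*sqrt(3)) (U = 10/(1 + sqrt(-3 + 0)) = 10/(1 + sqrt(-3)) = 10/(1 + I*sqrt(3)) ≈ 2.5 - 4.3301*I)
(-16)**2*(246 + U) = (-16)**2*(246 + (5/2 - 5*I*sqrt(3)/2)) = 256*(497/2 - 5*I*sqrt(3)/2) = 63616 - 640*I*sqrt(3)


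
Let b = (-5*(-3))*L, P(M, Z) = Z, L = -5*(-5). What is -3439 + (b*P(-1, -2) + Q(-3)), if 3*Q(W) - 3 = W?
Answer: -4189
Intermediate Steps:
Q(W) = 1 + W/3
L = 25
b = 375 (b = -5*(-3)*25 = 15*25 = 375)
-3439 + (b*P(-1, -2) + Q(-3)) = -3439 + (375*(-2) + (1 + (⅓)*(-3))) = -3439 + (-750 + (1 - 1)) = -3439 + (-750 + 0) = -3439 - 750 = -4189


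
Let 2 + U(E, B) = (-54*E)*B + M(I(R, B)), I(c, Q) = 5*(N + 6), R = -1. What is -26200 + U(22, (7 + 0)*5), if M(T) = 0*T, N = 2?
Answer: -67782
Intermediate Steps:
I(c, Q) = 40 (I(c, Q) = 5*(2 + 6) = 5*8 = 40)
M(T) = 0
U(E, B) = -2 - 54*B*E (U(E, B) = -2 + ((-54*E)*B + 0) = -2 + (-54*B*E + 0) = -2 - 54*B*E)
-26200 + U(22, (7 + 0)*5) = -26200 + (-2 - 54*(7 + 0)*5*22) = -26200 + (-2 - 54*7*5*22) = -26200 + (-2 - 54*35*22) = -26200 + (-2 - 41580) = -26200 - 41582 = -67782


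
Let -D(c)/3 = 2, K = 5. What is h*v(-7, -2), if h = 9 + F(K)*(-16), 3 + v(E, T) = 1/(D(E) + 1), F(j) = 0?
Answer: -144/5 ≈ -28.800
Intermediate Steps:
D(c) = -6 (D(c) = -3*2 = -6)
v(E, T) = -16/5 (v(E, T) = -3 + 1/(-6 + 1) = -3 + 1/(-5) = -3 - ⅕ = -16/5)
h = 9 (h = 9 + 0*(-16) = 9 + 0 = 9)
h*v(-7, -2) = 9*(-16/5) = -144/5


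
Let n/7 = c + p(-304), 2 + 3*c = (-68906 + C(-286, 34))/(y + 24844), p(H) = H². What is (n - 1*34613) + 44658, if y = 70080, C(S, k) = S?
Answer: 46770286381/71193 ≈ 6.5695e+5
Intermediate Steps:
c = -64760/71193 (c = -⅔ + ((-68906 - 286)/(70080 + 24844))/3 = -⅔ + (-69192/94924)/3 = -⅔ + (-69192*1/94924)/3 = -⅔ + (⅓)*(-17298/23731) = -⅔ - 5766/23731 = -64760/71193 ≈ -0.90964)
n = 46055152696/71193 (n = 7*(-64760/71193 + (-304)²) = 7*(-64760/71193 + 92416) = 7*(6579307528/71193) = 46055152696/71193 ≈ 6.4691e+5)
(n - 1*34613) + 44658 = (46055152696/71193 - 1*34613) + 44658 = (46055152696/71193 - 34613) + 44658 = 43590949387/71193 + 44658 = 46770286381/71193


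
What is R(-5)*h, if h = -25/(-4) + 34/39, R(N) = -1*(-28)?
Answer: 7777/39 ≈ 199.41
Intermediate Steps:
R(N) = 28
h = 1111/156 (h = -25*(-1/4) + 34*(1/39) = 25/4 + 34/39 = 1111/156 ≈ 7.1218)
R(-5)*h = 28*(1111/156) = 7777/39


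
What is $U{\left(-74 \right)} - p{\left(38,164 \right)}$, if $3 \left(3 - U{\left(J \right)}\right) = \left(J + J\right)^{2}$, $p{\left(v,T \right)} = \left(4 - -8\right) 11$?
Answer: $- \frac{22291}{3} \approx -7430.3$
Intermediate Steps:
$p{\left(v,T \right)} = 132$ ($p{\left(v,T \right)} = \left(4 + 8\right) 11 = 12 \cdot 11 = 132$)
$U{\left(J \right)} = 3 - \frac{4 J^{2}}{3}$ ($U{\left(J \right)} = 3 - \frac{\left(J + J\right)^{2}}{3} = 3 - \frac{\left(2 J\right)^{2}}{3} = 3 - \frac{4 J^{2}}{3}$)
$U{\left(-74 \right)} - p{\left(38,164 \right)} = \left(3 - \frac{4 \left(-74\right)^{2}}{3}\right) - 132 = \left(3 - \frac{21904}{3}\right) - 132 = - \frac{21895}{3} - 132 = - \frac{22291}{3}$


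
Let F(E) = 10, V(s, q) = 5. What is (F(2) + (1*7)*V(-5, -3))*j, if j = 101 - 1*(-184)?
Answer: 12825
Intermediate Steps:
j = 285 (j = 101 + 184 = 285)
(F(2) + (1*7)*V(-5, -3))*j = (10 + (1*7)*5)*285 = (10 + 7*5)*285 = (10 + 35)*285 = 45*285 = 12825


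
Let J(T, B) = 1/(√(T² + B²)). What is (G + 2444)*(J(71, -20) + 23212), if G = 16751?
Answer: 445554340 + 19195*√5441/5441 ≈ 4.4555e+8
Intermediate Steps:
J(T, B) = (B² + T²)^(-½) (J(T, B) = 1/(√(B² + T²)) = (B² + T²)^(-½))
(G + 2444)*(J(71, -20) + 23212) = (16751 + 2444)*(((-20)² + 71²)^(-½) + 23212) = 19195*((400 + 5041)^(-½) + 23212) = 19195*(5441^(-½) + 23212) = 19195*(√5441/5441 + 23212) = 19195*(23212 + √5441/5441) = 445554340 + 19195*√5441/5441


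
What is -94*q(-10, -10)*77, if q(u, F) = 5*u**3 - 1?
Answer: 36197238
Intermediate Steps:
q(u, F) = -1 + 5*u**3
-94*q(-10, -10)*77 = -94*(-1 + 5*(-10)**3)*77 = -94*(-1 + 5*(-1000))*77 = -94*(-1 - 5000)*77 = -94*(-5001)*77 = 470094*77 = 36197238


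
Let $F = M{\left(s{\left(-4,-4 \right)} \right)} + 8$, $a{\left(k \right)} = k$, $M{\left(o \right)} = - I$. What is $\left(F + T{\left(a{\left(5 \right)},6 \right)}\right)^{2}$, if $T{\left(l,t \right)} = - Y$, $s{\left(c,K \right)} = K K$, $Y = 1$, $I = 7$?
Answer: $0$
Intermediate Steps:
$s{\left(c,K \right)} = K^{2}$
$M{\left(o \right)} = -7$ ($M{\left(o \right)} = \left(-1\right) 7 = -7$)
$T{\left(l,t \right)} = -1$ ($T{\left(l,t \right)} = \left(-1\right) 1 = -1$)
$F = 1$ ($F = -7 + 8 = 1$)
$\left(F + T{\left(a{\left(5 \right)},6 \right)}\right)^{2} = \left(1 - 1\right)^{2} = 0^{2} = 0$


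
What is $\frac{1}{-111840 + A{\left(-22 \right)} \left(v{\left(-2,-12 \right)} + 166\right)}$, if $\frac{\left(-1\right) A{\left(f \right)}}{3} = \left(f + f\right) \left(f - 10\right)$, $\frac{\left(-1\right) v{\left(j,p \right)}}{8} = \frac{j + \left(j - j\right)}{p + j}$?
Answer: $- \frac{7}{5657376} \approx -1.2373 \cdot 10^{-6}$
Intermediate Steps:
$v{\left(j,p \right)} = - \frac{8 j}{j + p}$ ($v{\left(j,p \right)} = - 8 \frac{j + \left(j - j\right)}{p + j} = - 8 \frac{j + 0}{j + p} = - 8 \frac{j}{j + p} = - \frac{8 j}{j + p}$)
$A{\left(f \right)} = - 6 f \left(-10 + f\right)$ ($A{\left(f \right)} = - 3 \left(f + f\right) \left(f - 10\right) = - 3 \cdot 2 f \left(-10 + f\right) = - 6 f \left(-10 + f\right)$)
$\frac{1}{-111840 + A{\left(-22 \right)} \left(v{\left(-2,-12 \right)} + 166\right)} = \frac{1}{-111840 + 6 \left(-22\right) \left(10 - -22\right) \left(\left(-8\right) \left(-2\right) \frac{1}{-2 - 12} + 166\right)} = \frac{1}{-111840 + 6 \left(-22\right) \left(10 + 22\right) \left(\left(-8\right) \left(-2\right) \frac{1}{-14} + 166\right)} = \frac{1}{-111840 + 6 \left(-22\right) 32 \left(\left(-8\right) \left(-2\right) \left(- \frac{1}{14}\right) + 166\right)} = \frac{1}{-111840 - 4224 \left(- \frac{8}{7} + 166\right)} = \frac{1}{-111840 - \frac{4874496}{7}} = \frac{1}{- \frac{5657376}{7}} = - \frac{7}{5657376}$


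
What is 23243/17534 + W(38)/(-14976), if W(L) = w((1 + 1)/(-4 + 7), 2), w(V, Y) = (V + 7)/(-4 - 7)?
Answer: 522149083/393883776 ≈ 1.3256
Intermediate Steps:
w(V, Y) = -7/11 - V/11 (w(V, Y) = (7 + V)/(-11) = (7 + V)*(-1/11) = -7/11 - V/11)
W(L) = -23/33 (W(L) = -7/11 - (1 + 1)/(11*(-4 + 7)) = -7/11 - 2/(11*3) = -7/11 - 1/11*⅔ = -7/11 - 2/33 = -23/33)
23243/17534 + W(38)/(-14976) = 23243/17534 - 23/33/(-14976) = 23243*(1/17534) - 23/33*(-1/14976) = 2113/1594 + 23/494208 = 522149083/393883776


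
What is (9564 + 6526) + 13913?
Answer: 30003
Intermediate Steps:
(9564 + 6526) + 13913 = 16090 + 13913 = 30003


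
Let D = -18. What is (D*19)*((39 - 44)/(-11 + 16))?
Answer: 342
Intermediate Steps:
(D*19)*((39 - 44)/(-11 + 16)) = (-18*19)*((39 - 44)/(-11 + 16)) = -(-1710)/5 = -342*(-1) = 342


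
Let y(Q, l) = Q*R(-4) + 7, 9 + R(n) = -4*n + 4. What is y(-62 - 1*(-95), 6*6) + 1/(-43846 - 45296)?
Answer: 32982539/89142 ≈ 370.00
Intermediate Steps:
R(n) = -5 - 4*n (R(n) = -9 + (-4*n + 4) = -9 + (4 - 4*n) = -5 - 4*n)
y(Q, l) = 7 + 11*Q (y(Q, l) = Q*(-5 - 4*(-4)) + 7 = Q*(-5 + 16) + 7 = Q*11 + 7 = 11*Q + 7 = 7 + 11*Q)
y(-62 - 1*(-95), 6*6) + 1/(-43846 - 45296) = (7 + 11*(-62 - 1*(-95))) + 1/(-43846 - 45296) = (7 + 11*(-62 + 95)) + 1/(-89142) = (7 + 11*33) - 1/89142 = (7 + 363) - 1/89142 = 370 - 1/89142 = 32982539/89142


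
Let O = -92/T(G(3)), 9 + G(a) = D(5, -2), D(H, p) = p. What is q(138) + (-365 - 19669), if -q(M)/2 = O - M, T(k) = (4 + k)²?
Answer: -967958/49 ≈ -19754.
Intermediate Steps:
G(a) = -11 (G(a) = -9 - 2 = -11)
O = -92/49 (O = -92/(4 - 11)² = -92/((-7)²) = -92/49 ≈ -1.8776)
q(M) = 184/49 + 2*M (q(M) = -2*(-92/49 - M) = 184/49 + 2*M)
q(138) + (-365 - 19669) = (184/49 + 2*138) + (-365 - 19669) = (184/49 + 276) - 20034 = 13708/49 - 20034 = -967958/49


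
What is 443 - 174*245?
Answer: -42187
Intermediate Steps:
443 - 174*245 = 443 - 42630 = -42187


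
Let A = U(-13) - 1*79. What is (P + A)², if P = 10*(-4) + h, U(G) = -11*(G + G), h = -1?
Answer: 27556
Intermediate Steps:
U(G) = -22*G
P = -41 (P = 10*(-4) - 1 = -40 - 1 = -41)
A = 207 (A = -22*(-13) - 1*79 = 286 - 79 = 207)
(P + A)² = (-41 + 207)² = 166² = 27556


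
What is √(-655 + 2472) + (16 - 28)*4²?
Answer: -192 + √1817 ≈ -149.37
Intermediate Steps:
√(-655 + 2472) + (16 - 28)*4² = √1817 - 12*16 = √1817 - 192 = -192 + √1817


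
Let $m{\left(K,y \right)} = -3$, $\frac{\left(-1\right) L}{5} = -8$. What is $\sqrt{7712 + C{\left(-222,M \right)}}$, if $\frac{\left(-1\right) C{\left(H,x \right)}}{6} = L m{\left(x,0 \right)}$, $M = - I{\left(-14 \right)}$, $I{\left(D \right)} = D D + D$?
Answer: $4 \sqrt{527} \approx 91.826$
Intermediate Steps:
$L = 40$ ($L = \left(-5\right) \left(-8\right) = 40$)
$I{\left(D \right)} = D + D^{2}$ ($I{\left(D \right)} = D^{2} + D = D + D^{2}$)
$M = -182$ ($M = - \left(-14\right) \left(1 - 14\right) = - \left(-14\right) \left(-13\right) = \left(-1\right) 182 = -182$)
$C{\left(H,x \right)} = 720$ ($C{\left(H,x \right)} = - 6 \cdot 40 \left(-3\right) = \left(-6\right) \left(-120\right) = 720$)
$\sqrt{7712 + C{\left(-222,M \right)}} = \sqrt{7712 + 720} = \sqrt{8432} = 4 \sqrt{527}$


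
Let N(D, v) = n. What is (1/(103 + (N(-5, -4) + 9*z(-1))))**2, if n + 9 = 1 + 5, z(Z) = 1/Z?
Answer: 1/8281 ≈ 0.00012076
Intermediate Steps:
z(Z) = 1/Z
n = -3 (n = -9 + (1 + 5) = -9 + 6 = -3)
N(D, v) = -3
(1/(103 + (N(-5, -4) + 9*z(-1))))**2 = (1/(103 + (-3 + 9/(-1))))**2 = (1/(103 + (-3 + 9*(-1))))**2 = (1/(103 + (-3 - 9)))**2 = (1/(103 - 12))**2 = (1/91)**2 = 1/8281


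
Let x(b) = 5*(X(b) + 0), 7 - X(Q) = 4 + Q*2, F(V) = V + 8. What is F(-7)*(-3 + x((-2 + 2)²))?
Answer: 12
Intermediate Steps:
F(V) = 8 + V
X(Q) = 3 - 2*Q (X(Q) = 7 - (4 + Q*2) = 7 - (4 + 2*Q) = 7 + (-4 - 2*Q) = 3 - 2*Q)
x(b) = 15 - 10*b (x(b) = 5*((3 - 2*b) + 0) = 5*(3 - 2*b) = 15 - 10*b)
F(-7)*(-3 + x((-2 + 2)²)) = (8 - 7)*(-3 + (15 - 10*(-2 + 2)²)) = 1*(-3 + (15 - 10*0²)) = 1*(-3 + (15 - 10*0)) = 1*(-3 + (15 + 0)) = 1*(-3 + 15) = 1*12 = 12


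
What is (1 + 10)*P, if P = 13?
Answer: 143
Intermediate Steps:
(1 + 10)*P = (1 + 10)*13 = 11*13 = 143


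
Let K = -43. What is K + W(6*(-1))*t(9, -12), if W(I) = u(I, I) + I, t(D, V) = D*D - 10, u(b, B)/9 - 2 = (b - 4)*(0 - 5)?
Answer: 32759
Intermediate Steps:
u(b, B) = 198 - 45*b (u(b, B) = 18 + 9*((b - 4)*(0 - 5)) = 18 + 9*((-4 + b)*(-5)) = 18 + 9*(20 - 5*b) = 18 + (180 - 45*b) = 198 - 45*b)
t(D, V) = -10 + D**2 (t(D, V) = D**2 - 10 = -10 + D**2)
W(I) = 198 - 44*I (W(I) = (198 - 45*I) + I = 198 - 44*I)
K + W(6*(-1))*t(9, -12) = -43 + (198 - 264*(-1))*(-10 + 9**2) = -43 + (198 - 44*(-6))*(-10 + 81) = -43 + (198 + 264)*71 = -43 + 462*71 = -43 + 32802 = 32759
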